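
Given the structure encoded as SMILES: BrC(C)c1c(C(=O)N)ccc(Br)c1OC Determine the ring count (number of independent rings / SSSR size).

1

In SMILES, each pair of matching ring-closure digits denotes one ring-closing bond; the number of such bonds equals the number of independent rings.
Ring-closure bonds here: 1.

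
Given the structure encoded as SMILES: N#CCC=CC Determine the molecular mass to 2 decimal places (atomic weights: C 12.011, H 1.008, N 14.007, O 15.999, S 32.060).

81.12 g/mol

First, the molecular formula is C5H7N (counting implicit H from valence).
  C: 5 × 12.011 = 60.055
  H: 7 × 1.008 = 7.056
  N: 1 × 14.007 = 14.007
Sum: 5×12.011 + 7×1.008 + 1×14.007 = 81.118 → 81.12 g/mol.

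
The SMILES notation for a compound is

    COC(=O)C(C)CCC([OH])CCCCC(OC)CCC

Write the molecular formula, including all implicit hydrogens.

C16H32O4

Walk through each heavy atom and fill implicit hydrogens from standard valence (C 4, N 3, O 2, S 2, halogen 1):
  atom 1: C, bond orders sum to 1 (valence 4) → 3 H
  atom 2: O, bond orders sum to 2 (valence 2) → 0 H
  atom 3: C, bond orders sum to 4 (valence 4) → 0 H
  atom 4: O, bond orders sum to 2 (valence 2) → 0 H
  atom 5: C, bond orders sum to 3 (valence 4) → 1 H
  atom 6: C, bond orders sum to 1 (valence 4) → 3 H
  atom 7: C, bond orders sum to 2 (valence 4) → 2 H
  atom 8: C, bond orders sum to 2 (valence 4) → 2 H
  atom 9: C, bond orders sum to 3 (valence 4) → 1 H
  atom 10: O with explicit H count 1
  atom 11: C, bond orders sum to 2 (valence 4) → 2 H
  atom 12: C, bond orders sum to 2 (valence 4) → 2 H
  atom 13: C, bond orders sum to 2 (valence 4) → 2 H
  atom 14: C, bond orders sum to 2 (valence 4) → 2 H
  atom 15: C, bond orders sum to 3 (valence 4) → 1 H
  atom 16: O, bond orders sum to 2 (valence 2) → 0 H
  atom 17: C, bond orders sum to 1 (valence 4) → 3 H
  atom 18: C, bond orders sum to 2 (valence 4) → 2 H
  atom 19: C, bond orders sum to 2 (valence 4) → 2 H
  atom 20: C, bond orders sum to 1 (valence 4) → 3 H
Totals → C:16, H:32, O:4.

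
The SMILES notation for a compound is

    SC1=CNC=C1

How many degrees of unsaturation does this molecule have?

Degree of unsaturation = (number of rings) + (number of π bonds).
Ring closures in the SMILES: 1.
π bonds: 2 double bonds (each 1 DoU) → 2 DoU from unsaturation.
Total DoU = 1 + 2 = 3.

3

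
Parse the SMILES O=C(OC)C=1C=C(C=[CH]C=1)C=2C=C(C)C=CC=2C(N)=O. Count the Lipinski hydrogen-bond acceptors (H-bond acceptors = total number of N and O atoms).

N atoms: 1; O atoms: 3.
Lipinski HBA = 1 + 3 = 4.

4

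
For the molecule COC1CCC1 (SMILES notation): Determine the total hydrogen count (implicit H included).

10

Walk through each heavy atom and fill implicit hydrogens from standard valence (C 4, N 3, O 2, S 2, halogen 1):
  atom 1: C, bond orders sum to 1 (valence 4) → 3 H
  atom 2: O, bond orders sum to 2 (valence 2) → 0 H
  atom 3: C, bond orders sum to 3 (valence 4) → 1 H
  atom 4: C, bond orders sum to 2 (valence 4) → 2 H
  atom 5: C, bond orders sum to 2 (valence 4) → 2 H
  atom 6: C, bond orders sum to 2 (valence 4) → 2 H
Total hydrogens: 10.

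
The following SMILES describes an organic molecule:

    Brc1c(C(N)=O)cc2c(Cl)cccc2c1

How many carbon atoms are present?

11

Count every carbon token in the SMILES (each C, including those in ring-closure positions and inside branches).
Carbon count: 11.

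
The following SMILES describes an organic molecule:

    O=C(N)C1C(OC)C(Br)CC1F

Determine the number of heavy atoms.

12

Every atom symbol written in the SMILES (organic subset) is one heavy atom; implicit H are not written.
Heavy atoms by element → Br:1, C:7, F:1, N:1, O:2.
Total: 12.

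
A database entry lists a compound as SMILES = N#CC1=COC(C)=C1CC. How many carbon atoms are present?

8

Count every carbon token in the SMILES (each C, including those in ring-closure positions and inside branches).
Carbon count: 8.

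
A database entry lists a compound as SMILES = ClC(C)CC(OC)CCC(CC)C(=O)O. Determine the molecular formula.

Walk through each heavy atom and fill implicit hydrogens from standard valence (C 4, N 3, O 2, S 2, halogen 1):
  atom 1: Cl (halogen, monovalent) → 0 H
  atom 2: C, bond orders sum to 3 (valence 4) → 1 H
  atom 3: C, bond orders sum to 1 (valence 4) → 3 H
  atom 4: C, bond orders sum to 2 (valence 4) → 2 H
  atom 5: C, bond orders sum to 3 (valence 4) → 1 H
  atom 6: O, bond orders sum to 2 (valence 2) → 0 H
  atom 7: C, bond orders sum to 1 (valence 4) → 3 H
  atom 8: C, bond orders sum to 2 (valence 4) → 2 H
  atom 9: C, bond orders sum to 2 (valence 4) → 2 H
  atom 10: C, bond orders sum to 3 (valence 4) → 1 H
  atom 11: C, bond orders sum to 2 (valence 4) → 2 H
  atom 12: C, bond orders sum to 1 (valence 4) → 3 H
  atom 13: C, bond orders sum to 4 (valence 4) → 0 H
  atom 14: O, bond orders sum to 2 (valence 2) → 0 H
  atom 15: O, bond orders sum to 1 (valence 2) → 1 H
Totals → C:11, H:21, Cl:1, O:3.

C11H21ClO3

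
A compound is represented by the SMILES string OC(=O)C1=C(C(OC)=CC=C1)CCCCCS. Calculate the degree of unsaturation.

5

Degree of unsaturation = (number of rings) + (number of π bonds).
Ring closures in the SMILES: 1.
π bonds: 4 double bonds (each 1 DoU) → 4 DoU from unsaturation.
Total DoU = 1 + 4 = 5.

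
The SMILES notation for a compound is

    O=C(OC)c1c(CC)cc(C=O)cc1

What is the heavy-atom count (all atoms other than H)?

14

Every atom symbol written in the SMILES (organic subset) is one heavy atom; implicit H are not written.
Heavy atoms by element → C:11, O:3.
Total: 14.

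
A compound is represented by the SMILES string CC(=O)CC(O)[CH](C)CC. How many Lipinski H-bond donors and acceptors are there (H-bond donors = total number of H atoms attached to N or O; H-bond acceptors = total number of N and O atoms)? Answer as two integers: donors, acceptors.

Donors: find every N or O and count the H atoms it carries.
  atom 3 (O): bond orders sum to 2 → 0 H
  atom 6 (O): bond orders sum to 1 → 1 H
Lipinski HBD = 1.
Acceptors: N atoms = 0, O atoms = 2 → HBA = 2.

1, 2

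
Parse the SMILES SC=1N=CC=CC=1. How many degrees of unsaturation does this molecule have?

Degree of unsaturation = (number of rings) + (number of π bonds).
Ring closures in the SMILES: 1.
π bonds: 3 double bonds (each 1 DoU) → 3 DoU from unsaturation.
Total DoU = 1 + 3 = 4.

4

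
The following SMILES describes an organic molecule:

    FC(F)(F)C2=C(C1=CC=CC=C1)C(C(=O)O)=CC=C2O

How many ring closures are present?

In SMILES, each pair of matching ring-closure digits denotes one ring-closing bond; the number of such bonds equals the number of independent rings.
Ring-closure bonds here: 2.

2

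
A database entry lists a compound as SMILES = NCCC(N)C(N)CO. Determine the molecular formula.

C5H15N3O

Walk through each heavy atom and fill implicit hydrogens from standard valence (C 4, N 3, O 2, S 2, halogen 1):
  atom 1: N, bond orders sum to 1 (valence 3) → 2 H
  atom 2: C, bond orders sum to 2 (valence 4) → 2 H
  atom 3: C, bond orders sum to 2 (valence 4) → 2 H
  atom 4: C, bond orders sum to 3 (valence 4) → 1 H
  atom 5: N, bond orders sum to 1 (valence 3) → 2 H
  atom 6: C, bond orders sum to 3 (valence 4) → 1 H
  atom 7: N, bond orders sum to 1 (valence 3) → 2 H
  atom 8: C, bond orders sum to 2 (valence 4) → 2 H
  atom 9: O, bond orders sum to 1 (valence 2) → 1 H
Totals → C:5, H:15, N:3, O:1.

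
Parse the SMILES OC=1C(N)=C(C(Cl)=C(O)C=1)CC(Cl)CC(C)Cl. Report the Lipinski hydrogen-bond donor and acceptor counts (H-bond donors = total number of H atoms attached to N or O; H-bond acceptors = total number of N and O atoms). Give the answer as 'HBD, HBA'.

Donors: find every N or O and count the H atoms it carries.
  atom 1 (O): bond orders sum to 1 → 1 H
  atom 4 (N): bond orders sum to 1 → 2 H
  atom 9 (O): bond orders sum to 1 → 1 H
Lipinski HBD = 4.
Acceptors: N atoms = 1, O atoms = 2 → HBA = 3.

4, 3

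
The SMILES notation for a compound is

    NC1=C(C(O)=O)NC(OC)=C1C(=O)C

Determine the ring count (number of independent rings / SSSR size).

1

In SMILES, each pair of matching ring-closure digits denotes one ring-closing bond; the number of such bonds equals the number of independent rings.
Ring-closure bonds here: 1.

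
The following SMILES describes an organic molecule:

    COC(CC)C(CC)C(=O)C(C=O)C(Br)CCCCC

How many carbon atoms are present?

16

Count every carbon token in the SMILES (each C, including those in ring-closure positions and inside branches).
Carbon count: 16.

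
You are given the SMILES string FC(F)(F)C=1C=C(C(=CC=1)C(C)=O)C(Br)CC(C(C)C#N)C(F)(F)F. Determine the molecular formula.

C16H14BrF6NO

Walk through each heavy atom and fill implicit hydrogens from standard valence (C 4, N 3, O 2, S 2, halogen 1):
  atom 1: F (halogen, monovalent) → 0 H
  atom 2: C, bond orders sum to 4 (valence 4) → 0 H
  atom 3: F (halogen, monovalent) → 0 H
  atom 4: F (halogen, monovalent) → 0 H
  atom 5: C, bond orders sum to 4 (valence 4) → 0 H
  atom 6: C, bond orders sum to 3 (valence 4) → 1 H
  atom 7: C, bond orders sum to 4 (valence 4) → 0 H
  atom 8: C, bond orders sum to 4 (valence 4) → 0 H
  atom 9: C, bond orders sum to 3 (valence 4) → 1 H
  atom 10: C, bond orders sum to 3 (valence 4) → 1 H
  atom 11: C, bond orders sum to 4 (valence 4) → 0 H
  atom 12: C, bond orders sum to 1 (valence 4) → 3 H
  atom 13: O, bond orders sum to 2 (valence 2) → 0 H
  atom 14: C, bond orders sum to 3 (valence 4) → 1 H
  atom 15: Br (halogen, monovalent) → 0 H
  atom 16: C, bond orders sum to 2 (valence 4) → 2 H
  atom 17: C, bond orders sum to 3 (valence 4) → 1 H
  atom 18: C, bond orders sum to 3 (valence 4) → 1 H
  atom 19: C, bond orders sum to 1 (valence 4) → 3 H
  atom 20: C, bond orders sum to 4 (valence 4) → 0 H
  atom 21: N, bond orders sum to 3 (valence 3) → 0 H
  atom 22: C, bond orders sum to 4 (valence 4) → 0 H
  atom 23: F (halogen, monovalent) → 0 H
  atom 24: F (halogen, monovalent) → 0 H
  atom 25: F (halogen, monovalent) → 0 H
Totals → C:16, H:14, Br:1, F:6, N:1, O:1.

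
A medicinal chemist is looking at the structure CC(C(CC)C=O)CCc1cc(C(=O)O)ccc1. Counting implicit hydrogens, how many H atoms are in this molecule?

20

Walk through each heavy atom and fill implicit hydrogens from standard valence (C 4, N 3, O 2, S 2, halogen 1); for lowercase aromatic atoms, an aromatic c carries 1 H when it has two neighbours and 0 H with three, and aromatic n carries 0 H:
  atom 1: C, bond orders sum to 1 (valence 4) → 3 H
  atom 2: C, bond orders sum to 3 (valence 4) → 1 H
  atom 3: C, bond orders sum to 3 (valence 4) → 1 H
  atom 4: C, bond orders sum to 2 (valence 4) → 2 H
  atom 5: C, bond orders sum to 1 (valence 4) → 3 H
  atom 6: C, bond orders sum to 3 (valence 4) → 1 H
  atom 7: O, bond orders sum to 2 (valence 2) → 0 H
  atom 8: C, bond orders sum to 2 (valence 4) → 2 H
  atom 9: C, bond orders sum to 2 (valence 4) → 2 H
  atom 10: aromatic c, 3 neighbours → 0 H
  atom 11: aromatic c, 2 neighbours → 1 H
  atom 12: aromatic c, 3 neighbours → 0 H
  atom 13: C, bond orders sum to 4 (valence 4) → 0 H
  atom 14: O, bond orders sum to 2 (valence 2) → 0 H
  atom 15: O, bond orders sum to 1 (valence 2) → 1 H
  atom 16: aromatic c, 2 neighbours → 1 H
  atom 17: aromatic c, 2 neighbours → 1 H
  atom 18: aromatic c, 2 neighbours → 1 H
Total hydrogens: 20.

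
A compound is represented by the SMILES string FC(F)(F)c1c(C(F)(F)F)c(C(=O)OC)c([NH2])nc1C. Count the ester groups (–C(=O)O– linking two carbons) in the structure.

1

The ester motif appears at heavy-atom position 12 in the SMILES.
Other groups present: 1 primary amine.
Ester count: 1.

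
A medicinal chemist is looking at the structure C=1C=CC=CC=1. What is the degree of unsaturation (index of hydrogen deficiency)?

4

Degree of unsaturation = (number of rings) + (number of π bonds).
Ring closures in the SMILES: 1.
π bonds: 3 double bonds (each 1 DoU) → 3 DoU from unsaturation.
Total DoU = 1 + 3 = 4.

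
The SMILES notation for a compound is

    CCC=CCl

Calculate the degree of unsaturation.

Degree of unsaturation = (number of rings) + (number of π bonds).
Ring closures in the SMILES: 0.
π bonds: 1 double bond (each 1 DoU) → 1 DoU from unsaturation.
Total DoU = 0 + 1 = 1.

1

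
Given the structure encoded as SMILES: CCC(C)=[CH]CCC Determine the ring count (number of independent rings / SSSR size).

In SMILES, each pair of matching ring-closure digits denotes one ring-closing bond; the number of such bonds equals the number of independent rings.
Ring-closure bonds here: 0.

0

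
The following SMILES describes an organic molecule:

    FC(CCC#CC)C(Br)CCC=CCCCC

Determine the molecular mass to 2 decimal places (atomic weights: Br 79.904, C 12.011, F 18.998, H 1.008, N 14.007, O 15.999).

303.26 g/mol

First, the molecular formula is C15H24BrF (counting implicit H from valence).
  Br: 1 × 79.904 = 79.904
  C: 15 × 12.011 = 180.165
  F: 1 × 18.998 = 18.998
  H: 24 × 1.008 = 24.192
Sum: 1×79.904 + 15×12.011 + 1×18.998 + 24×1.008 = 303.259 → 303.26 g/mol.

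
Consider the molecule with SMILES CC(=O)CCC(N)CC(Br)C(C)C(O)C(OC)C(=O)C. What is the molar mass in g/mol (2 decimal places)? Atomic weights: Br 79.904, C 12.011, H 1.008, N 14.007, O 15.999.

352.27 g/mol

First, the molecular formula is C14H26BrNO4 (counting implicit H from valence).
  Br: 1 × 79.904 = 79.904
  C: 14 × 12.011 = 168.154
  H: 26 × 1.008 = 26.208
  N: 1 × 14.007 = 14.007
  O: 4 × 15.999 = 63.996
Sum: 1×79.904 + 14×12.011 + 26×1.008 + 1×14.007 + 4×15.999 = 352.269 → 352.27 g/mol.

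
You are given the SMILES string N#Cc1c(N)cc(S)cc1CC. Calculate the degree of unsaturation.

6

Molecular formula: C9H10N2S.
DoU = (2C + 2 + N − H − X) / 2, where X is the halogen count and O/S are ignored.
    = (2·9 + 2 + 2 − 10 − 0) / 2 = 12 / 2 = 6.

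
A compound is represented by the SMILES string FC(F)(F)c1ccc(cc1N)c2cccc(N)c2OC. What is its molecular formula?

C14H13F3N2O

Walk through each heavy atom and fill implicit hydrogens from standard valence (C 4, N 3, O 2, S 2, halogen 1); for lowercase aromatic atoms, an aromatic c carries 1 H when it has two neighbours and 0 H with three, and aromatic n carries 0 H:
  atom 1: F (halogen, monovalent) → 0 H
  atom 2: C, bond orders sum to 4 (valence 4) → 0 H
  atom 3: F (halogen, monovalent) → 0 H
  atom 4: F (halogen, monovalent) → 0 H
  atom 5: aromatic c, 3 neighbours → 0 H
  atom 6: aromatic c, 2 neighbours → 1 H
  atom 7: aromatic c, 2 neighbours → 1 H
  atom 8: aromatic c, 3 neighbours → 0 H
  atom 9: aromatic c, 2 neighbours → 1 H
  atom 10: aromatic c, 3 neighbours → 0 H
  atom 11: N, bond orders sum to 1 (valence 3) → 2 H
  atom 12: aromatic c, 3 neighbours → 0 H
  atom 13: aromatic c, 2 neighbours → 1 H
  atom 14: aromatic c, 2 neighbours → 1 H
  atom 15: aromatic c, 2 neighbours → 1 H
  atom 16: aromatic c, 3 neighbours → 0 H
  atom 17: N, bond orders sum to 1 (valence 3) → 2 H
  atom 18: aromatic c, 3 neighbours → 0 H
  atom 19: O, bond orders sum to 2 (valence 2) → 0 H
  atom 20: C, bond orders sum to 1 (valence 4) → 3 H
Totals → C:14, H:13, F:3, N:2, O:1.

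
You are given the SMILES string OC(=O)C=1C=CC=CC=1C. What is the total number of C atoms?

8

Count every carbon token in the SMILES (each C, including those in ring-closure positions and inside branches).
Carbon count: 8.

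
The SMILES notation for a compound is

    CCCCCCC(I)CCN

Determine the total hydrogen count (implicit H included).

Walk through each heavy atom and fill implicit hydrogens from standard valence (C 4, N 3, O 2, S 2, halogen 1):
  atom 1: C, bond orders sum to 1 (valence 4) → 3 H
  atom 2: C, bond orders sum to 2 (valence 4) → 2 H
  atom 3: C, bond orders sum to 2 (valence 4) → 2 H
  atom 4: C, bond orders sum to 2 (valence 4) → 2 H
  atom 5: C, bond orders sum to 2 (valence 4) → 2 H
  atom 6: C, bond orders sum to 2 (valence 4) → 2 H
  atom 7: C, bond orders sum to 3 (valence 4) → 1 H
  atom 8: I (halogen, monovalent) → 0 H
  atom 9: C, bond orders sum to 2 (valence 4) → 2 H
  atom 10: C, bond orders sum to 2 (valence 4) → 2 H
  atom 11: N, bond orders sum to 1 (valence 3) → 2 H
Total hydrogens: 20.

20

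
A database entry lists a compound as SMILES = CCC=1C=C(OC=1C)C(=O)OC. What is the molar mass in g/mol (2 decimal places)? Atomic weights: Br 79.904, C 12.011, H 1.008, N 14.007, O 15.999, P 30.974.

First, the molecular formula is C9H12O3 (counting implicit H from valence).
  C: 9 × 12.011 = 108.099
  H: 12 × 1.008 = 12.096
  O: 3 × 15.999 = 47.997
Sum: 9×12.011 + 12×1.008 + 3×15.999 = 168.192 → 168.19 g/mol.

168.19 g/mol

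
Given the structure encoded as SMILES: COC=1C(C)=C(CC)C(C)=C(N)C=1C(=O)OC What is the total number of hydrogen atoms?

Walk through each heavy atom and fill implicit hydrogens from standard valence (C 4, N 3, O 2, S 2, halogen 1):
  atom 1: C, bond orders sum to 1 (valence 4) → 3 H
  atom 2: O, bond orders sum to 2 (valence 2) → 0 H
  atom 3: C, bond orders sum to 4 (valence 4) → 0 H
  atom 4: C, bond orders sum to 4 (valence 4) → 0 H
  atom 5: C, bond orders sum to 1 (valence 4) → 3 H
  atom 6: C, bond orders sum to 4 (valence 4) → 0 H
  atom 7: C, bond orders sum to 2 (valence 4) → 2 H
  atom 8: C, bond orders sum to 1 (valence 4) → 3 H
  atom 9: C, bond orders sum to 4 (valence 4) → 0 H
  atom 10: C, bond orders sum to 1 (valence 4) → 3 H
  atom 11: C, bond orders sum to 4 (valence 4) → 0 H
  atom 12: N, bond orders sum to 1 (valence 3) → 2 H
  atom 13: C, bond orders sum to 4 (valence 4) → 0 H
  atom 14: C, bond orders sum to 4 (valence 4) → 0 H
  atom 15: O, bond orders sum to 2 (valence 2) → 0 H
  atom 16: O, bond orders sum to 2 (valence 2) → 0 H
  atom 17: C, bond orders sum to 1 (valence 4) → 3 H
Total hydrogens: 19.

19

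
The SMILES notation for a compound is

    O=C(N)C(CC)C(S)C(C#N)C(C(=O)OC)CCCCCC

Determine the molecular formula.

Walk through each heavy atom and fill implicit hydrogens from standard valence (C 4, N 3, O 2, S 2, halogen 1):
  atom 1: O, bond orders sum to 2 (valence 2) → 0 H
  atom 2: C, bond orders sum to 4 (valence 4) → 0 H
  atom 3: N, bond orders sum to 1 (valence 3) → 2 H
  atom 4: C, bond orders sum to 3 (valence 4) → 1 H
  atom 5: C, bond orders sum to 2 (valence 4) → 2 H
  atom 6: C, bond orders sum to 1 (valence 4) → 3 H
  atom 7: C, bond orders sum to 3 (valence 4) → 1 H
  atom 8: S, bond orders sum to 1 (valence 2) → 1 H
  atom 9: C, bond orders sum to 3 (valence 4) → 1 H
  atom 10: C, bond orders sum to 4 (valence 4) → 0 H
  atom 11: N, bond orders sum to 3 (valence 3) → 0 H
  atom 12: C, bond orders sum to 3 (valence 4) → 1 H
  atom 13: C, bond orders sum to 4 (valence 4) → 0 H
  atom 14: O, bond orders sum to 2 (valence 2) → 0 H
  atom 15: O, bond orders sum to 2 (valence 2) → 0 H
  atom 16: C, bond orders sum to 1 (valence 4) → 3 H
  atom 17: C, bond orders sum to 2 (valence 4) → 2 H
  atom 18: C, bond orders sum to 2 (valence 4) → 2 H
  atom 19: C, bond orders sum to 2 (valence 4) → 2 H
  atom 20: C, bond orders sum to 2 (valence 4) → 2 H
  atom 21: C, bond orders sum to 2 (valence 4) → 2 H
  atom 22: C, bond orders sum to 1 (valence 4) → 3 H
Totals → C:16, H:28, N:2, O:3, S:1.

C16H28N2O3S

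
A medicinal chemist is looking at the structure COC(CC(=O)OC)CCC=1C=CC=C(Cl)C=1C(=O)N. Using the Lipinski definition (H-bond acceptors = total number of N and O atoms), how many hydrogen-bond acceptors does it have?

N atoms: 1; O atoms: 4.
Lipinski HBA = 1 + 4 = 5.

5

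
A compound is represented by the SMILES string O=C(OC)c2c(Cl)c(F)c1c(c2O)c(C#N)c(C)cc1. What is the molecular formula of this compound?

C14H9ClFNO3

Walk through each heavy atom and fill implicit hydrogens from standard valence (C 4, N 3, O 2, S 2, halogen 1); for lowercase aromatic atoms, an aromatic c carries 1 H when it has two neighbours and 0 H with three, and aromatic n carries 0 H:
  atom 1: O, bond orders sum to 2 (valence 2) → 0 H
  atom 2: C, bond orders sum to 4 (valence 4) → 0 H
  atom 3: O, bond orders sum to 2 (valence 2) → 0 H
  atom 4: C, bond orders sum to 1 (valence 4) → 3 H
  atom 5: aromatic c, 3 neighbours → 0 H
  atom 6: aromatic c, 3 neighbours → 0 H
  atom 7: Cl (halogen, monovalent) → 0 H
  atom 8: aromatic c, 3 neighbours → 0 H
  atom 9: F (halogen, monovalent) → 0 H
  atom 10: aromatic c, 3 neighbours → 0 H
  atom 11: aromatic c, 3 neighbours → 0 H
  atom 12: aromatic c, 3 neighbours → 0 H
  atom 13: O, bond orders sum to 1 (valence 2) → 1 H
  atom 14: aromatic c, 3 neighbours → 0 H
  atom 15: C, bond orders sum to 4 (valence 4) → 0 H
  atom 16: N, bond orders sum to 3 (valence 3) → 0 H
  atom 17: aromatic c, 3 neighbours → 0 H
  atom 18: C, bond orders sum to 1 (valence 4) → 3 H
  atom 19: aromatic c, 2 neighbours → 1 H
  atom 20: aromatic c, 2 neighbours → 1 H
Totals → C:14, H:9, Cl:1, F:1, N:1, O:3.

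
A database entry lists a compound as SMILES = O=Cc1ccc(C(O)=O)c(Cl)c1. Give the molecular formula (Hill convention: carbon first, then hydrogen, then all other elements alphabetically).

C8H5ClO3

Walk through each heavy atom and fill implicit hydrogens from standard valence (C 4, N 3, O 2, S 2, halogen 1); for lowercase aromatic atoms, an aromatic c carries 1 H when it has two neighbours and 0 H with three, and aromatic n carries 0 H:
  atom 1: O, bond orders sum to 2 (valence 2) → 0 H
  atom 2: C, bond orders sum to 3 (valence 4) → 1 H
  atom 3: aromatic c, 3 neighbours → 0 H
  atom 4: aromatic c, 2 neighbours → 1 H
  atom 5: aromatic c, 2 neighbours → 1 H
  atom 6: aromatic c, 3 neighbours → 0 H
  atom 7: C, bond orders sum to 4 (valence 4) → 0 H
  atom 8: O, bond orders sum to 1 (valence 2) → 1 H
  atom 9: O, bond orders sum to 2 (valence 2) → 0 H
  atom 10: aromatic c, 3 neighbours → 0 H
  atom 11: Cl (halogen, monovalent) → 0 H
  atom 12: aromatic c, 2 neighbours → 1 H
Totals → C:8, H:5, Cl:1, O:3.
In Hill order: C8H5ClO3.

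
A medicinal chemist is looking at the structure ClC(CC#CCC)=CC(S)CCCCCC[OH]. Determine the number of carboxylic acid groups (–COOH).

Scan the SMILES for the carboxylic acid motif — none present.
Groups that are present: 1 alkene, 1 alkyne, 1 hydroxyl, 1 thiol.

0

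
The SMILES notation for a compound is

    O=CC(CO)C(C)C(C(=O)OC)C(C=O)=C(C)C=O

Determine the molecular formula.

C13H18O6

Walk through each heavy atom and fill implicit hydrogens from standard valence (C 4, N 3, O 2, S 2, halogen 1):
  atom 1: O, bond orders sum to 2 (valence 2) → 0 H
  atom 2: C, bond orders sum to 3 (valence 4) → 1 H
  atom 3: C, bond orders sum to 3 (valence 4) → 1 H
  atom 4: C, bond orders sum to 2 (valence 4) → 2 H
  atom 5: O, bond orders sum to 1 (valence 2) → 1 H
  atom 6: C, bond orders sum to 3 (valence 4) → 1 H
  atom 7: C, bond orders sum to 1 (valence 4) → 3 H
  atom 8: C, bond orders sum to 3 (valence 4) → 1 H
  atom 9: C, bond orders sum to 4 (valence 4) → 0 H
  atom 10: O, bond orders sum to 2 (valence 2) → 0 H
  atom 11: O, bond orders sum to 2 (valence 2) → 0 H
  atom 12: C, bond orders sum to 1 (valence 4) → 3 H
  atom 13: C, bond orders sum to 4 (valence 4) → 0 H
  atom 14: C, bond orders sum to 3 (valence 4) → 1 H
  atom 15: O, bond orders sum to 2 (valence 2) → 0 H
  atom 16: C, bond orders sum to 4 (valence 4) → 0 H
  atom 17: C, bond orders sum to 1 (valence 4) → 3 H
  atom 18: C, bond orders sum to 3 (valence 4) → 1 H
  atom 19: O, bond orders sum to 2 (valence 2) → 0 H
Totals → C:13, H:18, O:6.
In Hill order: C13H18O6.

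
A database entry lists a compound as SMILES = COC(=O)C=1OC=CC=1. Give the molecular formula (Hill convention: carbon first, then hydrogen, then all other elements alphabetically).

C6H6O3

Walk through each heavy atom and fill implicit hydrogens from standard valence (C 4, N 3, O 2, S 2, halogen 1):
  atom 1: C, bond orders sum to 1 (valence 4) → 3 H
  atom 2: O, bond orders sum to 2 (valence 2) → 0 H
  atom 3: C, bond orders sum to 4 (valence 4) → 0 H
  atom 4: O, bond orders sum to 2 (valence 2) → 0 H
  atom 5: C, bond orders sum to 4 (valence 4) → 0 H
  atom 6: O, bond orders sum to 2 (valence 2) → 0 H
  atom 7: C, bond orders sum to 3 (valence 4) → 1 H
  atom 8: C, bond orders sum to 3 (valence 4) → 1 H
  atom 9: C, bond orders sum to 3 (valence 4) → 1 H
Totals → C:6, H:6, O:3.
In Hill order: C6H6O3.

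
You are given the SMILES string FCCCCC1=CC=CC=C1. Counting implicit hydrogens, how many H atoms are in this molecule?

13

Walk through each heavy atom and fill implicit hydrogens from standard valence (C 4, N 3, O 2, S 2, halogen 1):
  atom 1: F (halogen, monovalent) → 0 H
  atom 2: C, bond orders sum to 2 (valence 4) → 2 H
  atom 3: C, bond orders sum to 2 (valence 4) → 2 H
  atom 4: C, bond orders sum to 2 (valence 4) → 2 H
  atom 5: C, bond orders sum to 2 (valence 4) → 2 H
  atom 6: C, bond orders sum to 4 (valence 4) → 0 H
  atom 7: C, bond orders sum to 3 (valence 4) → 1 H
  atom 8: C, bond orders sum to 3 (valence 4) → 1 H
  atom 9: C, bond orders sum to 3 (valence 4) → 1 H
  atom 10: C, bond orders sum to 3 (valence 4) → 1 H
  atom 11: C, bond orders sum to 3 (valence 4) → 1 H
Total hydrogens: 13.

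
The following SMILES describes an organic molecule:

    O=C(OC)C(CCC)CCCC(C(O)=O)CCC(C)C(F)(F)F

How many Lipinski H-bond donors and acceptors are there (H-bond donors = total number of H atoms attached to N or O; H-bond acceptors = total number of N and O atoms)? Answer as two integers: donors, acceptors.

1, 4

Donors: find every N or O and count the H atoms it carries.
  atom 1 (O): bond orders sum to 2 → 0 H
  atom 3 (O): bond orders sum to 2 → 0 H
  atom 14 (O): bond orders sum to 1 → 1 H
  atom 15 (O): bond orders sum to 2 → 0 H
Lipinski HBD = 1.
Acceptors: N atoms = 0, O atoms = 4 → HBA = 4.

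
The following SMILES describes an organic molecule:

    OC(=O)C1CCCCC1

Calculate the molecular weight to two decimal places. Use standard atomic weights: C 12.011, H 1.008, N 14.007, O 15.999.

128.17 g/mol

First, the molecular formula is C7H12O2 (counting implicit H from valence).
  C: 7 × 12.011 = 84.077
  H: 12 × 1.008 = 12.096
  O: 2 × 15.999 = 31.998
Sum: 7×12.011 + 12×1.008 + 2×15.999 = 128.171 → 128.17 g/mol.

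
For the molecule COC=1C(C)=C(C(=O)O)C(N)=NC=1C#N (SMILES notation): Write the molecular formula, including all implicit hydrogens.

C9H9N3O3

Walk through each heavy atom and fill implicit hydrogens from standard valence (C 4, N 3, O 2, S 2, halogen 1):
  atom 1: C, bond orders sum to 1 (valence 4) → 3 H
  atom 2: O, bond orders sum to 2 (valence 2) → 0 H
  atom 3: C, bond orders sum to 4 (valence 4) → 0 H
  atom 4: C, bond orders sum to 4 (valence 4) → 0 H
  atom 5: C, bond orders sum to 1 (valence 4) → 3 H
  atom 6: C, bond orders sum to 4 (valence 4) → 0 H
  atom 7: C, bond orders sum to 4 (valence 4) → 0 H
  atom 8: O, bond orders sum to 2 (valence 2) → 0 H
  atom 9: O, bond orders sum to 1 (valence 2) → 1 H
  atom 10: C, bond orders sum to 4 (valence 4) → 0 H
  atom 11: N, bond orders sum to 1 (valence 3) → 2 H
  atom 12: N, bond orders sum to 3 (valence 3) → 0 H
  atom 13: C, bond orders sum to 4 (valence 4) → 0 H
  atom 14: C, bond orders sum to 4 (valence 4) → 0 H
  atom 15: N, bond orders sum to 3 (valence 3) → 0 H
Totals → C:9, H:9, N:3, O:3.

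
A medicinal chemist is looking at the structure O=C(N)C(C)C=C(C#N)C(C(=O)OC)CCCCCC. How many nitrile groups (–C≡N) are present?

1

The nitrile motif appears at heavy-atom position 8 in the SMILES.
Other groups present: 1 alkene, 1 amide, 1 ester.
Nitrile count: 1.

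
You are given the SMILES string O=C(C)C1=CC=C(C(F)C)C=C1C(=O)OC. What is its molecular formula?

C12H13FO3

Walk through each heavy atom and fill implicit hydrogens from standard valence (C 4, N 3, O 2, S 2, halogen 1):
  atom 1: O, bond orders sum to 2 (valence 2) → 0 H
  atom 2: C, bond orders sum to 4 (valence 4) → 0 H
  atom 3: C, bond orders sum to 1 (valence 4) → 3 H
  atom 4: C, bond orders sum to 4 (valence 4) → 0 H
  atom 5: C, bond orders sum to 3 (valence 4) → 1 H
  atom 6: C, bond orders sum to 3 (valence 4) → 1 H
  atom 7: C, bond orders sum to 4 (valence 4) → 0 H
  atom 8: C, bond orders sum to 3 (valence 4) → 1 H
  atom 9: F (halogen, monovalent) → 0 H
  atom 10: C, bond orders sum to 1 (valence 4) → 3 H
  atom 11: C, bond orders sum to 3 (valence 4) → 1 H
  atom 12: C, bond orders sum to 4 (valence 4) → 0 H
  atom 13: C, bond orders sum to 4 (valence 4) → 0 H
  atom 14: O, bond orders sum to 2 (valence 2) → 0 H
  atom 15: O, bond orders sum to 2 (valence 2) → 0 H
  atom 16: C, bond orders sum to 1 (valence 4) → 3 H
Totals → C:12, H:13, F:1, O:3.
In Hill order: C12H13FO3.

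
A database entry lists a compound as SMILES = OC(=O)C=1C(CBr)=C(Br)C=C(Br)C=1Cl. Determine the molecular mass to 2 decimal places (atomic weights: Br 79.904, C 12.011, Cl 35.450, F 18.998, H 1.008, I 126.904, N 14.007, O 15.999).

First, the molecular formula is C8H4Br3ClO2 (counting implicit H from valence).
  Br: 3 × 79.904 = 239.712
  C: 8 × 12.011 = 96.088
  Cl: 1 × 35.450 = 35.450
  H: 4 × 1.008 = 4.032
  O: 2 × 15.999 = 31.998
Sum: 3×79.904 + 8×12.011 + 1×35.450 + 4×1.008 + 2×15.999 = 407.280 → 407.28 g/mol.

407.28 g/mol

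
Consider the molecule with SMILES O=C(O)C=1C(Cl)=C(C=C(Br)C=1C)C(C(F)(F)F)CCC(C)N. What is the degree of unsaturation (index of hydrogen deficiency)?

5

Molecular formula: C14H16BrClF3NO2.
DoU = (2C + 2 + N − H − X) / 2, where X is the halogen count and O/S are ignored.
    = (2·14 + 2 + 1 − 16 − 5) / 2 = 10 / 2 = 5.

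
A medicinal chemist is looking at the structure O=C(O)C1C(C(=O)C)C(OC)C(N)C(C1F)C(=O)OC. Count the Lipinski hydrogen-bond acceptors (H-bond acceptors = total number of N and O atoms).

N atoms: 1; O atoms: 6.
Lipinski HBA = 1 + 6 = 7.

7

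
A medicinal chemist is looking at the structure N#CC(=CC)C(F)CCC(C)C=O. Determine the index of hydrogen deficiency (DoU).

4

Degree of unsaturation = (number of rings) + (number of π bonds).
Ring closures in the SMILES: 0.
π bonds: 2 double bonds (each 1 DoU), 1 triple bond (each 2 DoU) → 4 DoU from unsaturation.
Total DoU = 0 + 4 = 4.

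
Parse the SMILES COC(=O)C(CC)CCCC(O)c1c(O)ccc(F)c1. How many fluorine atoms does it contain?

Scan the SMILES for F atoms (remember two-letter symbols like Cl and Br are single atoms).
Fluorine count: 1.

1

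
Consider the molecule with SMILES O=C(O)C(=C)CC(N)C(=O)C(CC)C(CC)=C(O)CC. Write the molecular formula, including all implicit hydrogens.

Walk through each heavy atom and fill implicit hydrogens from standard valence (C 4, N 3, O 2, S 2, halogen 1):
  atom 1: O, bond orders sum to 2 (valence 2) → 0 H
  atom 2: C, bond orders sum to 4 (valence 4) → 0 H
  atom 3: O, bond orders sum to 1 (valence 2) → 1 H
  atom 4: C, bond orders sum to 4 (valence 4) → 0 H
  atom 5: C, bond orders sum to 2 (valence 4) → 2 H
  atom 6: C, bond orders sum to 2 (valence 4) → 2 H
  atom 7: C, bond orders sum to 3 (valence 4) → 1 H
  atom 8: N, bond orders sum to 1 (valence 3) → 2 H
  atom 9: C, bond orders sum to 4 (valence 4) → 0 H
  atom 10: O, bond orders sum to 2 (valence 2) → 0 H
  atom 11: C, bond orders sum to 3 (valence 4) → 1 H
  atom 12: C, bond orders sum to 2 (valence 4) → 2 H
  atom 13: C, bond orders sum to 1 (valence 4) → 3 H
  atom 14: C, bond orders sum to 4 (valence 4) → 0 H
  atom 15: C, bond orders sum to 2 (valence 4) → 2 H
  atom 16: C, bond orders sum to 1 (valence 4) → 3 H
  atom 17: C, bond orders sum to 4 (valence 4) → 0 H
  atom 18: O, bond orders sum to 1 (valence 2) → 1 H
  atom 19: C, bond orders sum to 2 (valence 4) → 2 H
  atom 20: C, bond orders sum to 1 (valence 4) → 3 H
Totals → C:15, H:25, N:1, O:4.

C15H25NO4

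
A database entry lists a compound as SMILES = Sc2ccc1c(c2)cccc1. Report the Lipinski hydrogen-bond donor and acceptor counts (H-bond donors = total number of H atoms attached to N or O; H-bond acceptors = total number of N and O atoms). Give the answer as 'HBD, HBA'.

Donors: find every N or O and count the H atoms it carries.
  (no N or O atoms present)
Lipinski HBD = 0.
Acceptors: N atoms = 0, O atoms = 0 → HBA = 0.

0, 0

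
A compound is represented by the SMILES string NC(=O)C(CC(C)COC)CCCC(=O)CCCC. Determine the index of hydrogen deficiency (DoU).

2

Degree of unsaturation = (number of rings) + (number of π bonds).
Ring closures in the SMILES: 0.
π bonds: 2 double bonds (each 1 DoU) → 2 DoU from unsaturation.
Total DoU = 0 + 2 = 2.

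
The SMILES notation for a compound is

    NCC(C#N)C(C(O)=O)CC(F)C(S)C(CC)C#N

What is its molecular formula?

Walk through each heavy atom and fill implicit hydrogens from standard valence (C 4, N 3, O 2, S 2, halogen 1):
  atom 1: N, bond orders sum to 1 (valence 3) → 2 H
  atom 2: C, bond orders sum to 2 (valence 4) → 2 H
  atom 3: C, bond orders sum to 3 (valence 4) → 1 H
  atom 4: C, bond orders sum to 4 (valence 4) → 0 H
  atom 5: N, bond orders sum to 3 (valence 3) → 0 H
  atom 6: C, bond orders sum to 3 (valence 4) → 1 H
  atom 7: C, bond orders sum to 4 (valence 4) → 0 H
  atom 8: O, bond orders sum to 1 (valence 2) → 1 H
  atom 9: O, bond orders sum to 2 (valence 2) → 0 H
  atom 10: C, bond orders sum to 2 (valence 4) → 2 H
  atom 11: C, bond orders sum to 3 (valence 4) → 1 H
  atom 12: F (halogen, monovalent) → 0 H
  atom 13: C, bond orders sum to 3 (valence 4) → 1 H
  atom 14: S, bond orders sum to 1 (valence 2) → 1 H
  atom 15: C, bond orders sum to 3 (valence 4) → 1 H
  atom 16: C, bond orders sum to 2 (valence 4) → 2 H
  atom 17: C, bond orders sum to 1 (valence 4) → 3 H
  atom 18: C, bond orders sum to 4 (valence 4) → 0 H
  atom 19: N, bond orders sum to 3 (valence 3) → 0 H
Totals → C:12, H:18, F:1, N:3, O:2, S:1.
In Hill order: C12H18FN3O2S.

C12H18FN3O2S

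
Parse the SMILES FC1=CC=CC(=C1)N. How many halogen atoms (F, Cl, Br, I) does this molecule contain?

Halogen atoms appear at heavy-atom position 1 (1×F).
Other groups present: 1 primary amine.
Halogen count: 1.

1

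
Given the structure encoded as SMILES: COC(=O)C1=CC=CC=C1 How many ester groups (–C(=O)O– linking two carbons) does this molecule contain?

The ester motif appears at heavy-atom position 3 in the SMILES.
Ester count: 1.

1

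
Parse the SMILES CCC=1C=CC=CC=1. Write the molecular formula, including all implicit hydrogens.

Walk through each heavy atom and fill implicit hydrogens from standard valence (C 4, N 3, O 2, S 2, halogen 1):
  atom 1: C, bond orders sum to 1 (valence 4) → 3 H
  atom 2: C, bond orders sum to 2 (valence 4) → 2 H
  atom 3: C, bond orders sum to 4 (valence 4) → 0 H
  atom 4: C, bond orders sum to 3 (valence 4) → 1 H
  atom 5: C, bond orders sum to 3 (valence 4) → 1 H
  atom 6: C, bond orders sum to 3 (valence 4) → 1 H
  atom 7: C, bond orders sum to 3 (valence 4) → 1 H
  atom 8: C, bond orders sum to 3 (valence 4) → 1 H
Totals → C:8, H:10.
In Hill order: C8H10.

C8H10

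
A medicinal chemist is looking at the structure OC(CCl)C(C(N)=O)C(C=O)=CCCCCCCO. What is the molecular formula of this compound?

C13H22ClNO4

Walk through each heavy atom and fill implicit hydrogens from standard valence (C 4, N 3, O 2, S 2, halogen 1):
  atom 1: O, bond orders sum to 1 (valence 2) → 1 H
  atom 2: C, bond orders sum to 3 (valence 4) → 1 H
  atom 3: C, bond orders sum to 2 (valence 4) → 2 H
  atom 4: Cl (halogen, monovalent) → 0 H
  atom 5: C, bond orders sum to 3 (valence 4) → 1 H
  atom 6: C, bond orders sum to 4 (valence 4) → 0 H
  atom 7: N, bond orders sum to 1 (valence 3) → 2 H
  atom 8: O, bond orders sum to 2 (valence 2) → 0 H
  atom 9: C, bond orders sum to 4 (valence 4) → 0 H
  atom 10: C, bond orders sum to 3 (valence 4) → 1 H
  atom 11: O, bond orders sum to 2 (valence 2) → 0 H
  atom 12: C, bond orders sum to 3 (valence 4) → 1 H
  atom 13: C, bond orders sum to 2 (valence 4) → 2 H
  atom 14: C, bond orders sum to 2 (valence 4) → 2 H
  atom 15: C, bond orders sum to 2 (valence 4) → 2 H
  atom 16: C, bond orders sum to 2 (valence 4) → 2 H
  atom 17: C, bond orders sum to 2 (valence 4) → 2 H
  atom 18: C, bond orders sum to 2 (valence 4) → 2 H
  atom 19: O, bond orders sum to 1 (valence 2) → 1 H
Totals → C:13, H:22, Cl:1, N:1, O:4.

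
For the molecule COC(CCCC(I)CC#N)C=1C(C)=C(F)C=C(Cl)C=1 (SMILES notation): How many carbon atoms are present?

15

Count every carbon token in the SMILES (each C, including those in ring-closure positions and inside branches).
Carbon count: 15.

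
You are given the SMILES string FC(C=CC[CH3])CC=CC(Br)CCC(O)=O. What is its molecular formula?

C12H18BrFO2

Walk through each heavy atom and fill implicit hydrogens from standard valence (C 4, N 3, O 2, S 2, halogen 1):
  atom 1: F (halogen, monovalent) → 0 H
  atom 2: C, bond orders sum to 3 (valence 4) → 1 H
  atom 3: C, bond orders sum to 3 (valence 4) → 1 H
  atom 4: C, bond orders sum to 3 (valence 4) → 1 H
  atom 5: C, bond orders sum to 2 (valence 4) → 2 H
  atom 6: C with explicit H count 3
  atom 7: C, bond orders sum to 2 (valence 4) → 2 H
  atom 8: C, bond orders sum to 3 (valence 4) → 1 H
  atom 9: C, bond orders sum to 3 (valence 4) → 1 H
  atom 10: C, bond orders sum to 3 (valence 4) → 1 H
  atom 11: Br (halogen, monovalent) → 0 H
  atom 12: C, bond orders sum to 2 (valence 4) → 2 H
  atom 13: C, bond orders sum to 2 (valence 4) → 2 H
  atom 14: C, bond orders sum to 4 (valence 4) → 0 H
  atom 15: O, bond orders sum to 1 (valence 2) → 1 H
  atom 16: O, bond orders sum to 2 (valence 2) → 0 H
Totals → C:12, H:18, Br:1, F:1, O:2.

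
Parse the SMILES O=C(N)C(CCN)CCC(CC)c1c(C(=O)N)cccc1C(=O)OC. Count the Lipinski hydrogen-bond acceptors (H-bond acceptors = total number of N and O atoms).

N atoms: 3; O atoms: 4.
Lipinski HBA = 3 + 4 = 7.

7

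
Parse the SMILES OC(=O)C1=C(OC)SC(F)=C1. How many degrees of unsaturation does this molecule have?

4

Degree of unsaturation = (number of rings) + (number of π bonds).
Ring closures in the SMILES: 1.
π bonds: 3 double bonds (each 1 DoU) → 3 DoU from unsaturation.
Total DoU = 1 + 3 = 4.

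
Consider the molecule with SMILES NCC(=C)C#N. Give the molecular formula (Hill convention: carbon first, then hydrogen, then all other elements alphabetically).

Walk through each heavy atom and fill implicit hydrogens from standard valence (C 4, N 3, O 2, S 2, halogen 1):
  atom 1: N, bond orders sum to 1 (valence 3) → 2 H
  atom 2: C, bond orders sum to 2 (valence 4) → 2 H
  atom 3: C, bond orders sum to 4 (valence 4) → 0 H
  atom 4: C, bond orders sum to 2 (valence 4) → 2 H
  atom 5: C, bond orders sum to 4 (valence 4) → 0 H
  atom 6: N, bond orders sum to 3 (valence 3) → 0 H
Totals → C:4, H:6, N:2.
In Hill order: C4H6N2.

C4H6N2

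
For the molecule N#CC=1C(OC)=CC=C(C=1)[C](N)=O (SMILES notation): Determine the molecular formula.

C9H8N2O2

Walk through each heavy atom and fill implicit hydrogens from standard valence (C 4, N 3, O 2, S 2, halogen 1):
  atom 1: N, bond orders sum to 3 (valence 3) → 0 H
  atom 2: C, bond orders sum to 4 (valence 4) → 0 H
  atom 3: C, bond orders sum to 4 (valence 4) → 0 H
  atom 4: C, bond orders sum to 4 (valence 4) → 0 H
  atom 5: O, bond orders sum to 2 (valence 2) → 0 H
  atom 6: C, bond orders sum to 1 (valence 4) → 3 H
  atom 7: C, bond orders sum to 3 (valence 4) → 1 H
  atom 8: C, bond orders sum to 3 (valence 4) → 1 H
  atom 9: C, bond orders sum to 4 (valence 4) → 0 H
  atom 10: C, bond orders sum to 3 (valence 4) → 1 H
  atom 11: C with explicit H count 0
  atom 12: N, bond orders sum to 1 (valence 3) → 2 H
  atom 13: O, bond orders sum to 2 (valence 2) → 0 H
Totals → C:9, H:8, N:2, O:2.
In Hill order: C9H8N2O2.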